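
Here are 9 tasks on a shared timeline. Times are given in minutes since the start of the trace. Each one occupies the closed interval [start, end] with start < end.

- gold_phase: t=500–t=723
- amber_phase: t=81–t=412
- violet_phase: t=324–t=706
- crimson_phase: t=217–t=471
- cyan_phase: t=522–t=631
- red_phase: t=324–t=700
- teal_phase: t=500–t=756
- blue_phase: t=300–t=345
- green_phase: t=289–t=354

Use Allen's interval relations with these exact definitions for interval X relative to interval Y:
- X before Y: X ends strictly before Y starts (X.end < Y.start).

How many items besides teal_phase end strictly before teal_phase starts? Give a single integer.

Target teal_phase = [t=500, t=756].
amber_phase [t=81, t=412] → before → counts.
blue_phase [t=300, t=345] → before → counts.
crimson_phase [t=217, t=471] → before → counts.
cyan_phase [t=522, t=631] → during → no.
gold_phase [t=500, t=723] → starts → no.
green_phase [t=289, t=354] → before → counts.
red_phase [t=324, t=700] → overlaps → no.
violet_phase [t=324, t=706] → overlaps → no.
Total: 4.

4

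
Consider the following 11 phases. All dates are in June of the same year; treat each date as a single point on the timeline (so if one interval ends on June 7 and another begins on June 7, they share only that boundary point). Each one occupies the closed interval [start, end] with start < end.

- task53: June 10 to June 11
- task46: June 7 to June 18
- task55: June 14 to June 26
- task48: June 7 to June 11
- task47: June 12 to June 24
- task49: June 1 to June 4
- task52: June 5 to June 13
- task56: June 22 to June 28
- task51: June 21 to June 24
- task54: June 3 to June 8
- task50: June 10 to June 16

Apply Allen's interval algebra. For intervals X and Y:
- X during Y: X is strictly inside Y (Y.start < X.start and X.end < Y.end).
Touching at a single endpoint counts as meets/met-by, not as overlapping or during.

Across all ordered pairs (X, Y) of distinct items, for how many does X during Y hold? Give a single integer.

Checking all 110 ordered pairs for relation 'during'; matching pairs in alphabetical order:
(task48, task52): task48 during task52 ✓
(task50, task46): task50 during task46 ✓
(task51, task55): task51 during task55 ✓
(task53, task46): task53 during task46 ✓
(task53, task52): task53 during task52 ✓
Count: 5.

5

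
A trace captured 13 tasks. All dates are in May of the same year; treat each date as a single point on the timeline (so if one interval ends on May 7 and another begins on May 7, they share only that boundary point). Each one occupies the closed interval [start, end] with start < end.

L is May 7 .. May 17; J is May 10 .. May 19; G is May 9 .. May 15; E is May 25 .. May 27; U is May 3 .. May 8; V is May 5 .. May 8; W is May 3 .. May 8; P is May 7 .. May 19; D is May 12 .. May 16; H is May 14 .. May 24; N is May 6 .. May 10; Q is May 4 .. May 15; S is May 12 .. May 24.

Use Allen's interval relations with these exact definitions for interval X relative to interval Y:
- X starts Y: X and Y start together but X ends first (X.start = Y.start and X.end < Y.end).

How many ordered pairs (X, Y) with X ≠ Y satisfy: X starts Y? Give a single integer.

2

Checking all 156 ordered pairs for relation 'starts'; matching pairs in alphabetical order:
(D, S): D starts S ✓
(L, P): L starts P ✓
Count: 2.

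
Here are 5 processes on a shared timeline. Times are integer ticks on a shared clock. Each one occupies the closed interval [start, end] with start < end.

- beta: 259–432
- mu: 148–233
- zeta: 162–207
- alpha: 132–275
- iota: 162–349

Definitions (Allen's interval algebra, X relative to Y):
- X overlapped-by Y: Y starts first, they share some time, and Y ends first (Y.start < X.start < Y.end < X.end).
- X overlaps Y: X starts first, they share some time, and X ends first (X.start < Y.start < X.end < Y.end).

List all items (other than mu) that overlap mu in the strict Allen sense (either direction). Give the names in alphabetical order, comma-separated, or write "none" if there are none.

Target mu = [148, 233].
alpha [132, 275] → contains → no.
beta [259, 432] → after → no.
iota [162, 349] → overlapped-by → yes.
zeta [162, 207] → during → no.
Result: iota.

iota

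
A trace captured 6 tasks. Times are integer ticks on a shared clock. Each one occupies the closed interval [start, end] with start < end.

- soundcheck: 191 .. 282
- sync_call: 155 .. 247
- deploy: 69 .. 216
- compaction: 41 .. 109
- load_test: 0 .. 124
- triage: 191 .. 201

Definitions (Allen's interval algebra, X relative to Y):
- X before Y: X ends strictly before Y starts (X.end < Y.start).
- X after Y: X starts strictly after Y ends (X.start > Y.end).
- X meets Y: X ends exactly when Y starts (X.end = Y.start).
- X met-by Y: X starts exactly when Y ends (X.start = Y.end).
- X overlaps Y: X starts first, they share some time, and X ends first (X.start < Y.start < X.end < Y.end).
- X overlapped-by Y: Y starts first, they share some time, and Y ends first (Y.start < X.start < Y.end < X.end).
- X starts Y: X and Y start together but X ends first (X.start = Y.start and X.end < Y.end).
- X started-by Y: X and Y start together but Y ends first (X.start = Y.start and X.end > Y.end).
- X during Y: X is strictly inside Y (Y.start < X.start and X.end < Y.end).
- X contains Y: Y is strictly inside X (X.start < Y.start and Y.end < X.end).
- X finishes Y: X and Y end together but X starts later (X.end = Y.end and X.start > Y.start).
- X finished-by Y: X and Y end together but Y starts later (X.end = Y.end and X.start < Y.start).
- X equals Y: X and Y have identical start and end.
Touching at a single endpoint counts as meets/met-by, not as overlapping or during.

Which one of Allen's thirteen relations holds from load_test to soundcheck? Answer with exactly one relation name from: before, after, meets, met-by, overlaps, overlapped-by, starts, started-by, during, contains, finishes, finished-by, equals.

before

load_test = [0, 124]; soundcheck = [191, 282].
Compare endpoints: load_test.start < soundcheck.start, load_test.start < soundcheck.end, load_test.end < soundcheck.start, load_test.end < soundcheck.end.
That pattern is 'before'.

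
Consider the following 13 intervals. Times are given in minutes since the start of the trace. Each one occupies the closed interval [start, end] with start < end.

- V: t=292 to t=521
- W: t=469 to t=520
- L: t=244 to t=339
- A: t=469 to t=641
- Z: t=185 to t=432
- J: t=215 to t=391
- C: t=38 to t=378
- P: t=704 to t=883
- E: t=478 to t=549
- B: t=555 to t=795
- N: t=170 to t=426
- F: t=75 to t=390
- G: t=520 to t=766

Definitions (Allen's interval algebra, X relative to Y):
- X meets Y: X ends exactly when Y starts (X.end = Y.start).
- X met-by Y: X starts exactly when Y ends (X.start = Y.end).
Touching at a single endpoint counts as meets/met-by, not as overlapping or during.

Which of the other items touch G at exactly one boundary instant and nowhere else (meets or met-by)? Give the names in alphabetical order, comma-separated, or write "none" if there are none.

Target G = [t=520, t=766].
A [t=469, t=641] → overlaps → no.
B [t=555, t=795] → overlapped-by → no.
C [t=38, t=378] → before → no.
E [t=478, t=549] → overlaps → no.
F [t=75, t=390] → before → no.
J [t=215, t=391] → before → no.
L [t=244, t=339] → before → no.
N [t=170, t=426] → before → no.
P [t=704, t=883] → overlapped-by → no.
V [t=292, t=521] → overlaps → no.
W [t=469, t=520] → meets → yes.
Z [t=185, t=432] → before → no.
Result: W.

W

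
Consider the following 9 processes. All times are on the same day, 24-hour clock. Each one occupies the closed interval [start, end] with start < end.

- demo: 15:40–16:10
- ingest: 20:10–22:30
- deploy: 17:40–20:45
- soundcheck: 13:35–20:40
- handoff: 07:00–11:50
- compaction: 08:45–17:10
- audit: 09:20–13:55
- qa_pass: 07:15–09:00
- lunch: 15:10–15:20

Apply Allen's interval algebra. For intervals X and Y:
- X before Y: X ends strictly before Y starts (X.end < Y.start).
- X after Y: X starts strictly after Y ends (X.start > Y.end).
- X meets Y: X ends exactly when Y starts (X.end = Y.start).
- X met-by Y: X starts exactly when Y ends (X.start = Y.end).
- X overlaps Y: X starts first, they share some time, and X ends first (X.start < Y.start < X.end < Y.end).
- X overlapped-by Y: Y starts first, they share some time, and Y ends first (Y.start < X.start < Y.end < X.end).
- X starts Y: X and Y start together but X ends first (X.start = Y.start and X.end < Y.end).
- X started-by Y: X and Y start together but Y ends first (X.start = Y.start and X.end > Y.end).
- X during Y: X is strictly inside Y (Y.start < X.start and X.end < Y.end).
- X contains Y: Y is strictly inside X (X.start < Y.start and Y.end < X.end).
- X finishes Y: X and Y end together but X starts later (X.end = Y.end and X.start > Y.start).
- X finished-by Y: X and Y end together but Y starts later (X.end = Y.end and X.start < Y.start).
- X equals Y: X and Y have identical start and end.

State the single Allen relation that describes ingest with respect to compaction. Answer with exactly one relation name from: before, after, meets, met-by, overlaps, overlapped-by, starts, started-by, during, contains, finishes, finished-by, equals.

ingest = [20:10, 22:30]; compaction = [08:45, 17:10].
Compare endpoints: ingest.start > compaction.start, ingest.start > compaction.end, ingest.end > compaction.start, ingest.end > compaction.end.
That pattern is 'after'.

after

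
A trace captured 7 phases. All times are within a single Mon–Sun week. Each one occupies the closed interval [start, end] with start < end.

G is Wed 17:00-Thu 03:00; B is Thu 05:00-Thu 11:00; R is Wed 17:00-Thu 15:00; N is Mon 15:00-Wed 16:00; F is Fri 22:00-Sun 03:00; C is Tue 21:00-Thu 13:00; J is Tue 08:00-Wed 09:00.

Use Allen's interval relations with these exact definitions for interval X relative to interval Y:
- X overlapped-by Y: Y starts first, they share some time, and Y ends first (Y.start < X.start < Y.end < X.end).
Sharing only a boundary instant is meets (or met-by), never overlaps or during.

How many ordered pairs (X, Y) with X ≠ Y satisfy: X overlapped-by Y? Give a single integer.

Checking all 42 ordered pairs for relation 'overlapped-by'; matching pairs in alphabetical order:
(C, J): C overlapped-by J ✓
(C, N): C overlapped-by N ✓
(R, C): R overlapped-by C ✓
Count: 3.

3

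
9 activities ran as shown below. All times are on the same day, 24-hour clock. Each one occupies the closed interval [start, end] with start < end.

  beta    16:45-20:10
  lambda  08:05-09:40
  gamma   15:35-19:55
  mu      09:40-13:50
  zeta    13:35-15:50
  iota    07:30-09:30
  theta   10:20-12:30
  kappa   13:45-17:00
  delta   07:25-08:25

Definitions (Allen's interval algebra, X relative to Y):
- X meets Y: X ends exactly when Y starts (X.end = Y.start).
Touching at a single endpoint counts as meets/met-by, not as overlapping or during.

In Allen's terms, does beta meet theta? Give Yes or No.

beta = [16:45, 20:10], theta = [10:20, 12:30].
Actual relation of beta to theta: after.
Asked whether 'meets' holds → No.

No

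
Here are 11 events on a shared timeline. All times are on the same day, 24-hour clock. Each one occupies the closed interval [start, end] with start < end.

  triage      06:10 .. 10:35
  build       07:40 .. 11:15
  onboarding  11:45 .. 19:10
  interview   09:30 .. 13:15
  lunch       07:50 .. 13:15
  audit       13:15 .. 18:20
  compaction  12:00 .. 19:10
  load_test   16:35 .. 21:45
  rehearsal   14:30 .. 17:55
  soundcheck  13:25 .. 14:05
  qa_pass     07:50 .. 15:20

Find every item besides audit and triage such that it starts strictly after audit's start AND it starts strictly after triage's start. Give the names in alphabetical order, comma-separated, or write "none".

load_test, rehearsal, soundcheck

Conditions: its start is strictly after audit's start (X.start > 13:15) AND its start is strictly after triage's start (X.start > 06:10).
build: start 07:40 > 13:15? ✗; start 07:40 > 06:10? ✓ → no.
compaction: start 12:00 > 13:15? ✗; start 12:00 > 06:10? ✓ → no.
interview: start 09:30 > 13:15? ✗; start 09:30 > 06:10? ✓ → no.
load_test: start 16:35 > 13:15? ✓; start 16:35 > 06:10? ✓ → yes.
lunch: start 07:50 > 13:15? ✗; start 07:50 > 06:10? ✓ → no.
onboarding: start 11:45 > 13:15? ✗; start 11:45 > 06:10? ✓ → no.
qa_pass: start 07:50 > 13:15? ✗; start 07:50 > 06:10? ✓ → no.
rehearsal: start 14:30 > 13:15? ✓; start 14:30 > 06:10? ✓ → yes.
soundcheck: start 13:25 > 13:15? ✓; start 13:25 > 06:10? ✓ → yes.
Result: load_test, rehearsal, soundcheck.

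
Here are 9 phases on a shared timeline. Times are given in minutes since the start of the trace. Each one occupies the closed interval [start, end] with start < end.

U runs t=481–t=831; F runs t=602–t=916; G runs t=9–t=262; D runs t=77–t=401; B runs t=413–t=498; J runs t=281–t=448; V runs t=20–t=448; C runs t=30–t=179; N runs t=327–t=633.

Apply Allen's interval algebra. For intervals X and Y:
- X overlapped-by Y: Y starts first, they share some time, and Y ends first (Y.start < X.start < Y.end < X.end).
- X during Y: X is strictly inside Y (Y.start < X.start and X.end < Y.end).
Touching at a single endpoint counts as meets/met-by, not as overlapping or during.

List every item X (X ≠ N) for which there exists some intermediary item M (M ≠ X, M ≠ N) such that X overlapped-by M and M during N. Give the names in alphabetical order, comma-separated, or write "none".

Target N = [t=327, t=633].
Intermediaries M with M during N: B.
Via B — items with X overlapped-by B: U.
Union: U.

U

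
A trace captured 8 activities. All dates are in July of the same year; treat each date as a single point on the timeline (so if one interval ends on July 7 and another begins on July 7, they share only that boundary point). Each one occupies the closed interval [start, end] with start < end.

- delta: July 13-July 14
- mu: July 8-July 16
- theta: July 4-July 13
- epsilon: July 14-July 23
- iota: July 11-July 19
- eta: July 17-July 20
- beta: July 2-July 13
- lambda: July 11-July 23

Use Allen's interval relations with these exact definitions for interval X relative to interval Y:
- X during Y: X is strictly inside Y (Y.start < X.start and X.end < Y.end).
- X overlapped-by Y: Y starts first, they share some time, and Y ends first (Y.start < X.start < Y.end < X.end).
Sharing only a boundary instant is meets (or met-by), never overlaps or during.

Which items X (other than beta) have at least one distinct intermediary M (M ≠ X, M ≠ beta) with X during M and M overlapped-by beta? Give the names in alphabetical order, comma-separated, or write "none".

Target beta = [July 2, July 13].
Intermediaries M with M overlapped-by beta: iota, lambda, mu.
Via iota — items with X during iota: delta.
Via lambda — items with X during lambda: delta, eta.
Via mu — items with X during mu: delta.
Union: delta, eta.

delta, eta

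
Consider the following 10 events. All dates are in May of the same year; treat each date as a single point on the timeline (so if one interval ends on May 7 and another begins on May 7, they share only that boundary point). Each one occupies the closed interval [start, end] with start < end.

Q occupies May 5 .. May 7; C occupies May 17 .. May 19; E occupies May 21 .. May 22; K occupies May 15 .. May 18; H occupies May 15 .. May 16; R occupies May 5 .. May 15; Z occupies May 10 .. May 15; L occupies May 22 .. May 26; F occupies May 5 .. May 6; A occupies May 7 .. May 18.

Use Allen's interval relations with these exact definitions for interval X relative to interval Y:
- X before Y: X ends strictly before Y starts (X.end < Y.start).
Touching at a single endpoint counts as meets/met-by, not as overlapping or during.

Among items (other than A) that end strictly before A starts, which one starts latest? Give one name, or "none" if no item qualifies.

Target A = [May 7, May 18].
C [May 17, May 19] → overlapped-by → excluded.
E [May 21, May 22] → after → excluded.
F [May 5, May 6] → before → candidate.
H [May 15, May 16] → during → excluded.
K [May 15, May 18] → finishes → excluded.
L [May 22, May 26] → after → excluded.
Q [May 5, May 7] → meets → excluded.
R [May 5, May 15] → overlaps → excluded.
Z [May 10, May 15] → during → excluded.
Among candidates, latest start is May 5 → F.

F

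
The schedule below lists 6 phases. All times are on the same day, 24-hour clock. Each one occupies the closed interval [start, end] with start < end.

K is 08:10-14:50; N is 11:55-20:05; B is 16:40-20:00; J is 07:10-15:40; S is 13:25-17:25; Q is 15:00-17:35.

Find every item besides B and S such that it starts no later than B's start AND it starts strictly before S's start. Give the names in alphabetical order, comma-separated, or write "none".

Conditions: its start is no later than B's start (X.start <= 16:40) AND its start is strictly before S's start (X.start < 13:25).
J: start 07:10 <= 16:40? ✓; start 07:10 < 13:25? ✓ → yes.
K: start 08:10 <= 16:40? ✓; start 08:10 < 13:25? ✓ → yes.
N: start 11:55 <= 16:40? ✓; start 11:55 < 13:25? ✓ → yes.
Q: start 15:00 <= 16:40? ✓; start 15:00 < 13:25? ✗ → no.
Result: J, K, N.

J, K, N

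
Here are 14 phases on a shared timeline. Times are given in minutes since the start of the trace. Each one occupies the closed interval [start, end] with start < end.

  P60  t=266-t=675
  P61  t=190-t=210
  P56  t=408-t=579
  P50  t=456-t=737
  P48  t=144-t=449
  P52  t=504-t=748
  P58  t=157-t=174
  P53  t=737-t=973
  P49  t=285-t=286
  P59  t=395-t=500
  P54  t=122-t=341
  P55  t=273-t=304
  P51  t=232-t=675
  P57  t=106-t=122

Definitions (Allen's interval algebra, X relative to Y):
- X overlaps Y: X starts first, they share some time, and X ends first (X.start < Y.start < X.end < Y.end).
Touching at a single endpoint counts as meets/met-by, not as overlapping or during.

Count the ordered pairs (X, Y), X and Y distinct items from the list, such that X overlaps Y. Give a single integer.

Checking all 182 ordered pairs for relation 'overlaps'; matching pairs in alphabetical order:
(P48, P51): P48 overlaps P51 ✓
(P48, P56): P48 overlaps P56 ✓
(P48, P59): P48 overlaps P59 ✓
(P48, P60): P48 overlaps P60 ✓
(P50, P52): P50 overlaps P52 ✓
(P51, P50): P51 overlaps P50 ✓
(P51, P52): P51 overlaps P52 ✓
(P52, P53): P52 overlaps P53 ✓
(P54, P48): P54 overlaps P48 ✓
(P54, P51): P54 overlaps P51 ✓
(P54, P60): P54 overlaps P60 ✓
(P56, P50): P56 overlaps P50 ✓
(P56, P52): P56 overlaps P52 ✓
(P59, P50): P59 overlaps P50 ✓
(P59, P56): P59 overlaps P56 ✓
(P60, P50): P60 overlaps P50 ✓
(P60, P52): P60 overlaps P52 ✓
Count: 17.

17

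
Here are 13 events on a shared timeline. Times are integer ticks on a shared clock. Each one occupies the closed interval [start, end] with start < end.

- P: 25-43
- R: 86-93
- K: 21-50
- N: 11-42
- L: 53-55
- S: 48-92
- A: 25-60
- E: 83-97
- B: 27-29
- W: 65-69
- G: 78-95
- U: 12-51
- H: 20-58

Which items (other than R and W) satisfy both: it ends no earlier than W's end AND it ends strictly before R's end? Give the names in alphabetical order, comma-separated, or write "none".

S

Conditions: its end is no earlier than W's end (X.end >= 69) AND its end is strictly before R's end (X.end < 93).
A: end 60 >= 69? ✗; end 60 < 93? ✓ → no.
B: end 29 >= 69? ✗; end 29 < 93? ✓ → no.
E: end 97 >= 69? ✓; end 97 < 93? ✗ → no.
G: end 95 >= 69? ✓; end 95 < 93? ✗ → no.
H: end 58 >= 69? ✗; end 58 < 93? ✓ → no.
K: end 50 >= 69? ✗; end 50 < 93? ✓ → no.
L: end 55 >= 69? ✗; end 55 < 93? ✓ → no.
N: end 42 >= 69? ✗; end 42 < 93? ✓ → no.
P: end 43 >= 69? ✗; end 43 < 93? ✓ → no.
S: end 92 >= 69? ✓; end 92 < 93? ✓ → yes.
U: end 51 >= 69? ✗; end 51 < 93? ✓ → no.
Result: S.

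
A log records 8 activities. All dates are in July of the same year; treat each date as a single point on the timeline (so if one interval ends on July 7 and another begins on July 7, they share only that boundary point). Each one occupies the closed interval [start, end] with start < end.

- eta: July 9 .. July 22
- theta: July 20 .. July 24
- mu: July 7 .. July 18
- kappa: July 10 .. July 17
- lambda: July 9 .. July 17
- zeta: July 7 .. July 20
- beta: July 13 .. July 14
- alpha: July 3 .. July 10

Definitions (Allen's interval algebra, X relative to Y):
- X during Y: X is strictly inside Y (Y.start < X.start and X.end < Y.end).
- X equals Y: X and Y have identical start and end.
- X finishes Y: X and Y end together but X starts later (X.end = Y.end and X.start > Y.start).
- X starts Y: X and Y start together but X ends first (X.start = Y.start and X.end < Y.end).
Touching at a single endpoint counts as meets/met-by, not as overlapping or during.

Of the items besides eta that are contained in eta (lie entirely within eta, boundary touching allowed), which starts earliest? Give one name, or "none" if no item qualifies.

lambda

Target eta = [July 9, July 22].
alpha [July 3, July 10] → overlaps → excluded.
beta [July 13, July 14] → during → candidate.
kappa [July 10, July 17] → during → candidate.
lambda [July 9, July 17] → starts → candidate.
mu [July 7, July 18] → overlaps → excluded.
theta [July 20, July 24] → overlapped-by → excluded.
zeta [July 7, July 20] → overlaps → excluded.
Among candidates, earliest start is July 9 → lambda.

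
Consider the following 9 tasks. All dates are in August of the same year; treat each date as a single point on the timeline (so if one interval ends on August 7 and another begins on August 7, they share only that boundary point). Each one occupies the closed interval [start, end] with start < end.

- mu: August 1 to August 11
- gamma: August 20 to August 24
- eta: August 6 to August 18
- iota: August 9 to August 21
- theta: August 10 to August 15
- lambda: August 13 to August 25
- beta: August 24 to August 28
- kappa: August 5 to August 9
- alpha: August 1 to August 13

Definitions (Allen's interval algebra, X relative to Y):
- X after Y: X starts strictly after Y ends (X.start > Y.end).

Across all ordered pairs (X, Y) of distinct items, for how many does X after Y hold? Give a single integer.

14

Checking all 72 ordered pairs for relation 'after'; matching pairs in alphabetical order:
(beta, alpha): beta after alpha ✓
(beta, eta): beta after eta ✓
(beta, iota): beta after iota ✓
(beta, kappa): beta after kappa ✓
(beta, mu): beta after mu ✓
(beta, theta): beta after theta ✓
(gamma, alpha): gamma after alpha ✓
(gamma, eta): gamma after eta ✓
(gamma, kappa): gamma after kappa ✓
(gamma, mu): gamma after mu ✓
(gamma, theta): gamma after theta ✓
(lambda, kappa): lambda after kappa ✓
(lambda, mu): lambda after mu ✓
(theta, kappa): theta after kappa ✓
Count: 14.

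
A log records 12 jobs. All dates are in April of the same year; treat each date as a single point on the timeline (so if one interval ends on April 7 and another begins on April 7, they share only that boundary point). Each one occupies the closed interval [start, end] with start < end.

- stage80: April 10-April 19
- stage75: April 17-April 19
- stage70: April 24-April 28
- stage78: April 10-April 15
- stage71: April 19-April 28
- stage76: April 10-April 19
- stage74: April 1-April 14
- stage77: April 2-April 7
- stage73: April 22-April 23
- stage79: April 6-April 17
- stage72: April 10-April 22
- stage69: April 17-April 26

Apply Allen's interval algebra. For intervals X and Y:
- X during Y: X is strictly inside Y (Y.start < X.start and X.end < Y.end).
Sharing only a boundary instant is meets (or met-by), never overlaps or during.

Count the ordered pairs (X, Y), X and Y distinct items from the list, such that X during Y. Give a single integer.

5

Checking all 132 ordered pairs for relation 'during'; matching pairs in alphabetical order:
(stage73, stage69): stage73 during stage69 ✓
(stage73, stage71): stage73 during stage71 ✓
(stage75, stage72): stage75 during stage72 ✓
(stage77, stage74): stage77 during stage74 ✓
(stage78, stage79): stage78 during stage79 ✓
Count: 5.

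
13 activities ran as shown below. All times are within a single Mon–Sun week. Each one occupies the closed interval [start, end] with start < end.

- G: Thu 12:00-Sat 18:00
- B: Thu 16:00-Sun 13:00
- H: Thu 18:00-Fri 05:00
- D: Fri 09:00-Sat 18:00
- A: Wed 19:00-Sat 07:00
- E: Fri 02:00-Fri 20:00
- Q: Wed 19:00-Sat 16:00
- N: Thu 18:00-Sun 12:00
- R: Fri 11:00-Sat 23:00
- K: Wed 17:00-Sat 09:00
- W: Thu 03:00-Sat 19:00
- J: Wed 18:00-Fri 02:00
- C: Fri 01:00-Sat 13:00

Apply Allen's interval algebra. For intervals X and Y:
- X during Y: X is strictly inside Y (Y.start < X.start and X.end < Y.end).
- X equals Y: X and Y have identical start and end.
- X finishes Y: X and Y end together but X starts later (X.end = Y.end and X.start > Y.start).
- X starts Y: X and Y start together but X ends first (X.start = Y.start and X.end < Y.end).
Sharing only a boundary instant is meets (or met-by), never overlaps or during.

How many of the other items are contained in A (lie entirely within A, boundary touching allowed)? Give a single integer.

Target A = [Wed 19:00, Sat 07:00].
B [Thu 16:00, Sun 13:00] → overlapped-by → no.
C [Fri 01:00, Sat 13:00] → overlapped-by → no.
D [Fri 09:00, Sat 18:00] → overlapped-by → no.
E [Fri 02:00, Fri 20:00] → during → counts.
G [Thu 12:00, Sat 18:00] → overlapped-by → no.
H [Thu 18:00, Fri 05:00] → during → counts.
J [Wed 18:00, Fri 02:00] → overlaps → no.
K [Wed 17:00, Sat 09:00] → contains → no.
N [Thu 18:00, Sun 12:00] → overlapped-by → no.
Q [Wed 19:00, Sat 16:00] → started-by → no.
R [Fri 11:00, Sat 23:00] → overlapped-by → no.
W [Thu 03:00, Sat 19:00] → overlapped-by → no.
Total: 2.

2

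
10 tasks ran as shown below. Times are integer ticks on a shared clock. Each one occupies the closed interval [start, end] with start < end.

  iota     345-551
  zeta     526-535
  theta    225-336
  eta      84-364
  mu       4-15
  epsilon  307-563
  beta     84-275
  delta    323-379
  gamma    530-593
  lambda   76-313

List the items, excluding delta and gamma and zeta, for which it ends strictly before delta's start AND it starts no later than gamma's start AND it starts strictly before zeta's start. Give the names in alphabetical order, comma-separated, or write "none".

Conditions: its end is strictly before delta's start (X.end < 323) AND its start is no later than gamma's start (X.start <= 530) AND its start is strictly before zeta's start (X.start < 526).
beta: end 275 < 323? ✓; start 84 <= 530? ✓; start 84 < 526? ✓ → yes.
epsilon: end 563 < 323? ✗; start 307 <= 530? ✓; start 307 < 526? ✓ → no.
eta: end 364 < 323? ✗; start 84 <= 530? ✓; start 84 < 526? ✓ → no.
iota: end 551 < 323? ✗; start 345 <= 530? ✓; start 345 < 526? ✓ → no.
lambda: end 313 < 323? ✓; start 76 <= 530? ✓; start 76 < 526? ✓ → yes.
mu: end 15 < 323? ✓; start 4 <= 530? ✓; start 4 < 526? ✓ → yes.
theta: end 336 < 323? ✗; start 225 <= 530? ✓; start 225 < 526? ✓ → no.
Result: beta, lambda, mu.

beta, lambda, mu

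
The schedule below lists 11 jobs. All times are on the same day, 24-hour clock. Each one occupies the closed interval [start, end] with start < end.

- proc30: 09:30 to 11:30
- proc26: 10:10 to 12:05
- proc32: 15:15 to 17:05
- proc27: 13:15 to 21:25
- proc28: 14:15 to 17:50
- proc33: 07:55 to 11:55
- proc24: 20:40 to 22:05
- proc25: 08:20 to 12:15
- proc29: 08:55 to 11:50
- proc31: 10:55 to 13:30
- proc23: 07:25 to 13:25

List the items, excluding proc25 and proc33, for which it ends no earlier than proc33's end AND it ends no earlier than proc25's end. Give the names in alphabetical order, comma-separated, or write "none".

proc23, proc24, proc27, proc28, proc31, proc32

Conditions: its end is no earlier than proc33's end (X.end >= 11:55) AND its end is no earlier than proc25's end (X.end >= 12:15).
proc23: end 13:25 >= 11:55? ✓; end 13:25 >= 12:15? ✓ → yes.
proc24: end 22:05 >= 11:55? ✓; end 22:05 >= 12:15? ✓ → yes.
proc26: end 12:05 >= 11:55? ✓; end 12:05 >= 12:15? ✗ → no.
proc27: end 21:25 >= 11:55? ✓; end 21:25 >= 12:15? ✓ → yes.
proc28: end 17:50 >= 11:55? ✓; end 17:50 >= 12:15? ✓ → yes.
proc29: end 11:50 >= 11:55? ✗; end 11:50 >= 12:15? ✗ → no.
proc30: end 11:30 >= 11:55? ✗; end 11:30 >= 12:15? ✗ → no.
proc31: end 13:30 >= 11:55? ✓; end 13:30 >= 12:15? ✓ → yes.
proc32: end 17:05 >= 11:55? ✓; end 17:05 >= 12:15? ✓ → yes.
Result: proc23, proc24, proc27, proc28, proc31, proc32.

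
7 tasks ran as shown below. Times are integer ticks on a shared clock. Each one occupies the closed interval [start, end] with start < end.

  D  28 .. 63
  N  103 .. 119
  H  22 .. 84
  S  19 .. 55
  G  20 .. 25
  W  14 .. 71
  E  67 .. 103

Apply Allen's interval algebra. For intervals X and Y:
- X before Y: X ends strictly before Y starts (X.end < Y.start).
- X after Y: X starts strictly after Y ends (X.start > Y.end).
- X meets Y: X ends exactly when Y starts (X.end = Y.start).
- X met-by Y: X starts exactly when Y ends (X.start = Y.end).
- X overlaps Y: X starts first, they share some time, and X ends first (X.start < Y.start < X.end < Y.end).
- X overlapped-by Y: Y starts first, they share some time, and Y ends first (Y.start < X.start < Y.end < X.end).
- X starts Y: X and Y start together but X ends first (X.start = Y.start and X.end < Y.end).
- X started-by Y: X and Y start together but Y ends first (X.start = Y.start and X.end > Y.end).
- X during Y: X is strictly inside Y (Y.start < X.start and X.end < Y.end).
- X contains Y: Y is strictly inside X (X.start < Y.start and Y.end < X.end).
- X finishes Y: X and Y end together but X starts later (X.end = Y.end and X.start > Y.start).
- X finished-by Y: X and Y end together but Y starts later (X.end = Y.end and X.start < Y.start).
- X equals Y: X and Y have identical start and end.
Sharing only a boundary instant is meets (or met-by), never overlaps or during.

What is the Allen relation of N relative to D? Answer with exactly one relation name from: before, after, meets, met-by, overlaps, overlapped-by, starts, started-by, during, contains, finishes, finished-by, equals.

after

N = [103, 119]; D = [28, 63].
Compare endpoints: N.start > D.start, N.start > D.end, N.end > D.start, N.end > D.end.
That pattern is 'after'.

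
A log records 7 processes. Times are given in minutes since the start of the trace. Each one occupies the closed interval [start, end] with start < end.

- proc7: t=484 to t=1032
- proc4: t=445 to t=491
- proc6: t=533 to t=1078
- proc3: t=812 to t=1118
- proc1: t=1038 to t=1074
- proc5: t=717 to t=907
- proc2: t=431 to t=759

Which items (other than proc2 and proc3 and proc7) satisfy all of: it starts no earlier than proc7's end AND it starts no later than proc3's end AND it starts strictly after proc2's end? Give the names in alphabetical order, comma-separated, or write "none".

proc1

Conditions: its start is no earlier than proc7's end (X.start >= t=1032) AND its start is no later than proc3's end (X.start <= t=1118) AND its start is strictly after proc2's end (X.start > t=759).
proc1: start t=1038 >= t=1032? ✓; start t=1038 <= t=1118? ✓; start t=1038 > t=759? ✓ → yes.
proc4: start t=445 >= t=1032? ✗; start t=445 <= t=1118? ✓; start t=445 > t=759? ✗ → no.
proc5: start t=717 >= t=1032? ✗; start t=717 <= t=1118? ✓; start t=717 > t=759? ✗ → no.
proc6: start t=533 >= t=1032? ✗; start t=533 <= t=1118? ✓; start t=533 > t=759? ✗ → no.
Result: proc1.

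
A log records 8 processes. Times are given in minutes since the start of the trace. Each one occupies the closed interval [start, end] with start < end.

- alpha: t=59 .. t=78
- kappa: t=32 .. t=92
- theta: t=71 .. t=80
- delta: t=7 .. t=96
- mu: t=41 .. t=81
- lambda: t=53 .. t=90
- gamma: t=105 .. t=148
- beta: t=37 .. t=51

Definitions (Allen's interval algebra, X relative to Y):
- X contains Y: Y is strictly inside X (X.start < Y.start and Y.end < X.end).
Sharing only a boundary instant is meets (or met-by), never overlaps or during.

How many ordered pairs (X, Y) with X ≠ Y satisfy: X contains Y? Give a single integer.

Checking all 56 ordered pairs for relation 'contains'; matching pairs in alphabetical order:
(delta, alpha): delta contains alpha ✓
(delta, beta): delta contains beta ✓
(delta, kappa): delta contains kappa ✓
(delta, lambda): delta contains lambda ✓
(delta, mu): delta contains mu ✓
(delta, theta): delta contains theta ✓
(kappa, alpha): kappa contains alpha ✓
(kappa, beta): kappa contains beta ✓
(kappa, lambda): kappa contains lambda ✓
(kappa, mu): kappa contains mu ✓
(kappa, theta): kappa contains theta ✓
(lambda, alpha): lambda contains alpha ✓
(lambda, theta): lambda contains theta ✓
(mu, alpha): mu contains alpha ✓
(mu, theta): mu contains theta ✓
Count: 15.

15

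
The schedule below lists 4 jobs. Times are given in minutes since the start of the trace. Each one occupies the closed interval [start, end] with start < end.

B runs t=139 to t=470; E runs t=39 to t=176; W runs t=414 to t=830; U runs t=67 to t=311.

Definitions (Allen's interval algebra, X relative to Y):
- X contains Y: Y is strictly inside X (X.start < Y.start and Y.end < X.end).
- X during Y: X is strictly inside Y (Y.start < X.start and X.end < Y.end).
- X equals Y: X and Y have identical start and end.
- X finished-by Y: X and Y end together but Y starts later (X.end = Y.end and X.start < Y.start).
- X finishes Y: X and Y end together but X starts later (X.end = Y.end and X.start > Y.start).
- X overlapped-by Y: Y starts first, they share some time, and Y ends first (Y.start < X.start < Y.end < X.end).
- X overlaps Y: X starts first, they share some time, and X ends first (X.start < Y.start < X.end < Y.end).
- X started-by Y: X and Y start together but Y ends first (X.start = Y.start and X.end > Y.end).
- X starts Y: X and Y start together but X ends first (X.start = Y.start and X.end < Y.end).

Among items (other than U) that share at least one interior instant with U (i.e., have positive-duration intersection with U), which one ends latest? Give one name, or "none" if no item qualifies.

B

Target U = [t=67, t=311].
B [t=139, t=470] → overlapped-by → candidate.
E [t=39, t=176] → overlaps → candidate.
W [t=414, t=830] → after → excluded.
Among candidates, latest end is t=470 → B.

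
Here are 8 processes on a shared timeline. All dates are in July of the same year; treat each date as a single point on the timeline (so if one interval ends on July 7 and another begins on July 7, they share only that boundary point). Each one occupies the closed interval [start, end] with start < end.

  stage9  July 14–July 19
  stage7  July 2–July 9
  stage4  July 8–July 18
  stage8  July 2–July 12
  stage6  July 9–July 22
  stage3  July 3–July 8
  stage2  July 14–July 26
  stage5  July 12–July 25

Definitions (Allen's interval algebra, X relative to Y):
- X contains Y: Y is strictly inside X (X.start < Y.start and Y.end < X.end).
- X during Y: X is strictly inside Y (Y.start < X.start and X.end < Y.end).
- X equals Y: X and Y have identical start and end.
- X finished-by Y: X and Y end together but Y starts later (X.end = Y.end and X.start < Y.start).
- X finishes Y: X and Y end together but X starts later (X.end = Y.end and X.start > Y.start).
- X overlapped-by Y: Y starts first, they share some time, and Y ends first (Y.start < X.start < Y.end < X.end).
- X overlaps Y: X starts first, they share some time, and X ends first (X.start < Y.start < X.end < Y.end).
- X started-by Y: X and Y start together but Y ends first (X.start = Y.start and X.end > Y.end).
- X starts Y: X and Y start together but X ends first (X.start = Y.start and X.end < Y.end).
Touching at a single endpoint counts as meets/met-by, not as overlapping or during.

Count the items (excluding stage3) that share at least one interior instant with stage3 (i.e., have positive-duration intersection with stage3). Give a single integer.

2

Target stage3 = [July 3, July 8].
stage2 [July 14, July 26] → after → no.
stage4 [July 8, July 18] → met-by → no.
stage5 [July 12, July 25] → after → no.
stage6 [July 9, July 22] → after → no.
stage7 [July 2, July 9] → contains → counts.
stage8 [July 2, July 12] → contains → counts.
stage9 [July 14, July 19] → after → no.
Total: 2.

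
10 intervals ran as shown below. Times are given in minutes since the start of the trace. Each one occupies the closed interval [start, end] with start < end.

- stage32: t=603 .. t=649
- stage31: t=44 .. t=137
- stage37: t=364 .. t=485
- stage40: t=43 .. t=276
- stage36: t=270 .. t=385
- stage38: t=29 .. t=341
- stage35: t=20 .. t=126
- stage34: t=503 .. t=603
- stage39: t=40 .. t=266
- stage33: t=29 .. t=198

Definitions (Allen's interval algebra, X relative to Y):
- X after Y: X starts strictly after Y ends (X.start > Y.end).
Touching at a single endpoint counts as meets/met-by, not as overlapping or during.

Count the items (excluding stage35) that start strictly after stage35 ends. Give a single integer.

Target stage35 = [t=20, t=126].
stage31 [t=44, t=137] → overlapped-by → no.
stage32 [t=603, t=649] → after → counts.
stage33 [t=29, t=198] → overlapped-by → no.
stage34 [t=503, t=603] → after → counts.
stage36 [t=270, t=385] → after → counts.
stage37 [t=364, t=485] → after → counts.
stage38 [t=29, t=341] → overlapped-by → no.
stage39 [t=40, t=266] → overlapped-by → no.
stage40 [t=43, t=276] → overlapped-by → no.
Total: 4.

4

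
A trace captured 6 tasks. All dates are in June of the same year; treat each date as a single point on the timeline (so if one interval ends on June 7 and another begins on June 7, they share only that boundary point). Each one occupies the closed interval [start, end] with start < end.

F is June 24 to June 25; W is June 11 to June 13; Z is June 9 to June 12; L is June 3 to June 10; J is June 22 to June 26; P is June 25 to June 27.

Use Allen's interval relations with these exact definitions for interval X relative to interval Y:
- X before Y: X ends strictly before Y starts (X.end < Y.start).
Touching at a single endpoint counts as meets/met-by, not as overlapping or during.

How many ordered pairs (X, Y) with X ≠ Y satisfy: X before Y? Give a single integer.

10

Checking all 30 ordered pairs for relation 'before'; matching pairs in alphabetical order:
(L, F): L before F ✓
(L, J): L before J ✓
(L, P): L before P ✓
(L, W): L before W ✓
(W, F): W before F ✓
(W, J): W before J ✓
(W, P): W before P ✓
(Z, F): Z before F ✓
(Z, J): Z before J ✓
(Z, P): Z before P ✓
Count: 10.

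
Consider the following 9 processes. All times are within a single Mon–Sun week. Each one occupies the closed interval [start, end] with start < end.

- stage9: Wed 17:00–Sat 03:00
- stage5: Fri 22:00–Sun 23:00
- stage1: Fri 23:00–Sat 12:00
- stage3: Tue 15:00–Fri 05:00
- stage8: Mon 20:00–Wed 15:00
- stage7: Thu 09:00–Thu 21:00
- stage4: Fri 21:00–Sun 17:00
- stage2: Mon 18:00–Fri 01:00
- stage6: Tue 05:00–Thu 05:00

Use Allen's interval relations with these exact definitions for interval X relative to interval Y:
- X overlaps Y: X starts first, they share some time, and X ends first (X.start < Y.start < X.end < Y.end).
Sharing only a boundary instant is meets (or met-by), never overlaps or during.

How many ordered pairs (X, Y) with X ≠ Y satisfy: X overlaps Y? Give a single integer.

Checking all 72 ordered pairs for relation 'overlaps'; matching pairs in alphabetical order:
(stage2, stage3): stage2 overlaps stage3 ✓
(stage2, stage9): stage2 overlaps stage9 ✓
(stage3, stage9): stage3 overlaps stage9 ✓
(stage4, stage5): stage4 overlaps stage5 ✓
(stage6, stage3): stage6 overlaps stage3 ✓
(stage6, stage9): stage6 overlaps stage9 ✓
(stage8, stage3): stage8 overlaps stage3 ✓
(stage8, stage6): stage8 overlaps stage6 ✓
(stage9, stage1): stage9 overlaps stage1 ✓
(stage9, stage4): stage9 overlaps stage4 ✓
(stage9, stage5): stage9 overlaps stage5 ✓
Count: 11.

11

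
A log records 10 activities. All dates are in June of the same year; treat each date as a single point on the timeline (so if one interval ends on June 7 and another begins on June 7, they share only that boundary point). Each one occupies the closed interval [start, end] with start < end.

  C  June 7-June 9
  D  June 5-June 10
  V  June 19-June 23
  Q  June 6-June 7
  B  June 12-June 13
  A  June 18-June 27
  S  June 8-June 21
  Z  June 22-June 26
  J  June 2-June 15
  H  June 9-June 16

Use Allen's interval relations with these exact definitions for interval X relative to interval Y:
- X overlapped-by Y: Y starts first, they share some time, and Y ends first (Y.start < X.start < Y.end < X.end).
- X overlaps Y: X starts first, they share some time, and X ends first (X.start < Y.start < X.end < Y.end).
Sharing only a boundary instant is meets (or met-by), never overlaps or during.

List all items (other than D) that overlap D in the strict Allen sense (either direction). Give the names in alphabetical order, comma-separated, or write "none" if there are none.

H, S

Target D = [June 5, June 10].
A [June 18, June 27] → after → no.
B [June 12, June 13] → after → no.
C [June 7, June 9] → during → no.
H [June 9, June 16] → overlapped-by → yes.
J [June 2, June 15] → contains → no.
Q [June 6, June 7] → during → no.
S [June 8, June 21] → overlapped-by → yes.
V [June 19, June 23] → after → no.
Z [June 22, June 26] → after → no.
Result: H, S.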